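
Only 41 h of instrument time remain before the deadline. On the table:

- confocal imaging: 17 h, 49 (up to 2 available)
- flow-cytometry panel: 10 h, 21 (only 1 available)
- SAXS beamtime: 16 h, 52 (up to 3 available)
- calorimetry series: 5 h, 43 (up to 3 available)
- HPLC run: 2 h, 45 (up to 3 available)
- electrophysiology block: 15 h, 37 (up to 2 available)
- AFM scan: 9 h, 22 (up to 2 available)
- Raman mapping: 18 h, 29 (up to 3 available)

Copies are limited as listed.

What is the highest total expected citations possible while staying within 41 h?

316

Best packing: SAXS beamtime + 3×calorimetry series + 3×HPLC run — 37 h, 316 total.
Every other selection either busts 41 h or exceeds an availability limit or fails to beat 316.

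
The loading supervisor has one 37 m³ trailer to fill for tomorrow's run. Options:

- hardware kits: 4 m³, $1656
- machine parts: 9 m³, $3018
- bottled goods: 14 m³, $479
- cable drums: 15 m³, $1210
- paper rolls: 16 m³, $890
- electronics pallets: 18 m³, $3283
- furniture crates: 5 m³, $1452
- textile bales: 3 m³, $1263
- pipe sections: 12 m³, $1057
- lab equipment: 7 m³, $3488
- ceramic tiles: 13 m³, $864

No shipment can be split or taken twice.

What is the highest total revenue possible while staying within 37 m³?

Density check — lab equipment 498.29, textile bales 421.00, hardware kits 414.00, machine parts 335.33 are the best per m³.
The ratio heuristic lands on hardware kits + machine parts + furniture crates + textile bales + lab equipment (10877) but leaves 9 m³ idle.
The 9 m³ tied up in machine parts is better spent on electronics pallets — total rises to 11142 (37 m³).
Next best is machine parts + electronics pallets + textile bales + lab equipment at 11052 (37 m³) — short by 90.

11142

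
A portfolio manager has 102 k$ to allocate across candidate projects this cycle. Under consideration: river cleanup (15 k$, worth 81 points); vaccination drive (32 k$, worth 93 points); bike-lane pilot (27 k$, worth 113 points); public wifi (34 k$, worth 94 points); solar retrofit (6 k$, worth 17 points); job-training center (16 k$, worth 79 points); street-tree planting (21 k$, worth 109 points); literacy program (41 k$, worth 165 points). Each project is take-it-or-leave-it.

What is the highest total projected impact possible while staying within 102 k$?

Density check — river cleanup 5.40, street-tree planting 5.19, job-training center 4.94 are the best per k$.
Filling by ratio: river cleanup + bike-lane pilot + solar retrofit + job-training center + street-tree planting for 399, with 17 k$ left unused.
The 27 k$ tied up in bike-lane pilot is better spent on literacy program — total rises to 451 (99 k$).
Every other selection either busts 102 k$ or fails to beat 451.

451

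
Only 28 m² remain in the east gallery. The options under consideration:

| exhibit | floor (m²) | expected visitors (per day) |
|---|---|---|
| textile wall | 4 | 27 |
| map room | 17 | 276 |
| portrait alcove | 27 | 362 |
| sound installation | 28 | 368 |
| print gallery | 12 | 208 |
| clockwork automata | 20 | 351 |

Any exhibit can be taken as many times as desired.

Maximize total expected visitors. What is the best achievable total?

Taking the top-ratio exhibits first gives 2×textile wall + clockwork automata for 405 (28 m²).
Replace textile wall and clockwork automata with 2×print gallery: the trade gains 38 net, giving 443 at 28 m².
No other feasible combination exceeds 443.

443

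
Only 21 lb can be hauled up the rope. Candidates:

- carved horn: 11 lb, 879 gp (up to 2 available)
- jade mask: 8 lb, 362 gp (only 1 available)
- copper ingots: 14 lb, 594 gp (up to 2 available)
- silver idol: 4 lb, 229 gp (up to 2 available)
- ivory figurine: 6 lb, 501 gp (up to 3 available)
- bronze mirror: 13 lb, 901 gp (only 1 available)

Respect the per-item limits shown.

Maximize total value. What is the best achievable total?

1609

Density check — ivory figurine 83.50, carved horn 79.91, bronze mirror 69.31 are the best per lb.
A density-first pass picks 3×ivory figurine — 1503 at 18 lb.
Replace 2×ivory figurine with carved horn + silver idol: the trade gains 106 net, giving 1609 at 21 lb.
No other feasible combination exceeds 1609.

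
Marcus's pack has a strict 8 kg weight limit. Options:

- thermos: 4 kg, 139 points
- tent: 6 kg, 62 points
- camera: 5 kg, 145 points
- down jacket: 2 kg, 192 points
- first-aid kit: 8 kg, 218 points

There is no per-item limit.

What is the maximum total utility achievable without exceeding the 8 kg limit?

Ranking by ratio (utility/kg): down jacket 96.00, thermos 34.75, camera 29.00.
Best packing: 4×down jacket — 8 kg, 768 total.

768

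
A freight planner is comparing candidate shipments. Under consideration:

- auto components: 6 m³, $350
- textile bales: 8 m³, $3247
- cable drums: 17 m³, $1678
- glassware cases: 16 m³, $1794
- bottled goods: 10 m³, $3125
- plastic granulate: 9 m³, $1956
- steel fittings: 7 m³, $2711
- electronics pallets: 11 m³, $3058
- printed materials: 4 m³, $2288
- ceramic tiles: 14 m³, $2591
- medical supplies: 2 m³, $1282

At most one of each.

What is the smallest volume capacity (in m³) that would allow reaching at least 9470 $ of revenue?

Look for the lowest-volume combination reaching 9470.
textile bales + steel fittings + printed materials + medical supplies: 9528 revenue at 21 m³.
No combination under 21 m³ hits 9470.

21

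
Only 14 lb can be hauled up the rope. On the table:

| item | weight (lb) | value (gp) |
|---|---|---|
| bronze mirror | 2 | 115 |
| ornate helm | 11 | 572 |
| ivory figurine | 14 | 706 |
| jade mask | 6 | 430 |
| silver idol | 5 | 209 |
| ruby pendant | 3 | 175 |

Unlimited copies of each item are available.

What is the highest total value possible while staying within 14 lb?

Bronze mirror + 2×jade mask uses 14 of the 14 lb and totals 975.

975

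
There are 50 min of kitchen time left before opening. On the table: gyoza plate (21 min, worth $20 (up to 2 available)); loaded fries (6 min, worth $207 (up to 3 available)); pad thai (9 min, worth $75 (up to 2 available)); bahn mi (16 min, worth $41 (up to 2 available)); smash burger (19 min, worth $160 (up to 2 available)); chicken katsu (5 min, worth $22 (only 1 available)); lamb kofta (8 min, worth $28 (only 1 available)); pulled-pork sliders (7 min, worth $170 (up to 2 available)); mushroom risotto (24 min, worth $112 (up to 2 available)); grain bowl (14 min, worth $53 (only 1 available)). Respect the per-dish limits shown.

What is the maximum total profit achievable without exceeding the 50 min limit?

1111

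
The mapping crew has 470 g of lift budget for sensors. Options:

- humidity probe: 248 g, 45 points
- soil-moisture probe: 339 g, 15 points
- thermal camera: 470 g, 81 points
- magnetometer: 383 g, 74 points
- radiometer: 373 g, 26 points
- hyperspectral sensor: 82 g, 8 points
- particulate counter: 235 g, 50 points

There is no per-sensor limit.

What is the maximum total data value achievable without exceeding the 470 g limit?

Best packing: 2×particulate counter — 470 g, 100 total.
Nothing else within 470 g beats 100.

100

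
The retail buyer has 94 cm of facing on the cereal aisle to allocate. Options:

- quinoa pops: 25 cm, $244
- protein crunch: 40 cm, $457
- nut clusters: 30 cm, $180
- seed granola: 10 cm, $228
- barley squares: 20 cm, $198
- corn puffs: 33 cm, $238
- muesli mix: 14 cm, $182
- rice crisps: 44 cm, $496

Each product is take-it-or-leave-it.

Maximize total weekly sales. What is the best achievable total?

1181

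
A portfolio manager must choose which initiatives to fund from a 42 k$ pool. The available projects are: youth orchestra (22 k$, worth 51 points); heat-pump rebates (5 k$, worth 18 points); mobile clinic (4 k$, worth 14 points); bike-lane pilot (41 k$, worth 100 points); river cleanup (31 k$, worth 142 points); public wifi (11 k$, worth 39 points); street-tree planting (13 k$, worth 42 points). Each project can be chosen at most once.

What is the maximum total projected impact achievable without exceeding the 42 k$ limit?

Ranking by ratio (projected impact/k$): river cleanup 4.58, heat-pump rebates 3.60, public wifi 3.55, mobile clinic 3.50.
Taking the top-ratio projects first gives heat-pump rebates + mobile clinic + river cleanup for 174 (40 k$).
The 9 k$ tied up in heat-pump rebates and mobile clinic is better spent on public wifi — total rises to 181 (42 k$).

181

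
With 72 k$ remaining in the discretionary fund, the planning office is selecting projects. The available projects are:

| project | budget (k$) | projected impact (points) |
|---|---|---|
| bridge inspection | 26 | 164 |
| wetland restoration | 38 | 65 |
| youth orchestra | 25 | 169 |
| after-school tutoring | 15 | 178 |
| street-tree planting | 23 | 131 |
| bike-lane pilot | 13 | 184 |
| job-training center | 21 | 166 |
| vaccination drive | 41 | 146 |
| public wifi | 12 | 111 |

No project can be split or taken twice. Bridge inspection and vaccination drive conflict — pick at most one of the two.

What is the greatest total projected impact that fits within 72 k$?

659

Ranking by ratio (projected impact/k$): bike-lane pilot 14.15, after-school tutoring 11.87, public wifi 9.25.
Greedy by ratio would take after-school tutoring + bike-lane pilot + job-training center + public wifi: 61 k$ used, total 639.
Dropping public wifi frees 12 k$; slotting in street-tree planting (23 k$) lifts the total to 659 at 72 k$.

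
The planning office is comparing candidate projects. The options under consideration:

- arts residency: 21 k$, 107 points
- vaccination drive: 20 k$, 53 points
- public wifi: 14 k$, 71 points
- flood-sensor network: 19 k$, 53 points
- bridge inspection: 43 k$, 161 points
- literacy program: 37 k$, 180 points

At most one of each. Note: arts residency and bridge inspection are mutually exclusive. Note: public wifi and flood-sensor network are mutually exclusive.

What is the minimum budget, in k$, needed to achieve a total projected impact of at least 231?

Minimise k$ subject to total projected impact ≥ 231.
public wifi + literacy program: 251 projected impact at 51 k$.
Any bundle with less than 51 k$ falls short of 231.

51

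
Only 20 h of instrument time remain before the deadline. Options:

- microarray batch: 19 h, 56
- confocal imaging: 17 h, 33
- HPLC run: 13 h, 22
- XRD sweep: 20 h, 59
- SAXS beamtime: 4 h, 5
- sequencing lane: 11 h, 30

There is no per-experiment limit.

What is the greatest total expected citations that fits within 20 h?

59

Best packing: XRD sweep — 20 h, 59 total.
Every other selection either busts 20 h or fails to beat 59.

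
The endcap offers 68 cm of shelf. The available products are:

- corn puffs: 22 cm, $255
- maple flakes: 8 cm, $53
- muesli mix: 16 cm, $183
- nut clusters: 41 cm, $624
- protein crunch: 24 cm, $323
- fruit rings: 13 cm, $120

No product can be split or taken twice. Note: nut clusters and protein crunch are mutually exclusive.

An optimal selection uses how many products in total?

2

Best achievable weekly sales is 879.
corn puffs + nut clusters hits 879 at 63 cm.
Any selection reaching 879 contains exactly 2 products.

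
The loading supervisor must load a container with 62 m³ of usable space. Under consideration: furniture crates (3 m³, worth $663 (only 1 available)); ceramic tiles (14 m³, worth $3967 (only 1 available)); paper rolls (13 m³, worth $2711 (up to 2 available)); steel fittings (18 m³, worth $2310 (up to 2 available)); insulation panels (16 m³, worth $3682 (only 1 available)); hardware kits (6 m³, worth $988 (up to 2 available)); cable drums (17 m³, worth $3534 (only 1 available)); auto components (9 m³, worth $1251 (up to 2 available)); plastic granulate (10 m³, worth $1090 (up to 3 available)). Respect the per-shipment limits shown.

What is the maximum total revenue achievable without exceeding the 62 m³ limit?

Filling by ratio: furniture crates + ceramic tiles + 2×paper rolls + insulation panels for 13734, with 3 m³ left unused.
The 3 m³ tied up in furniture crates is better spent on hardware kits — total rises to 14059 (62 m³).
That's the maximum — no swap from here does better than 14059.

14059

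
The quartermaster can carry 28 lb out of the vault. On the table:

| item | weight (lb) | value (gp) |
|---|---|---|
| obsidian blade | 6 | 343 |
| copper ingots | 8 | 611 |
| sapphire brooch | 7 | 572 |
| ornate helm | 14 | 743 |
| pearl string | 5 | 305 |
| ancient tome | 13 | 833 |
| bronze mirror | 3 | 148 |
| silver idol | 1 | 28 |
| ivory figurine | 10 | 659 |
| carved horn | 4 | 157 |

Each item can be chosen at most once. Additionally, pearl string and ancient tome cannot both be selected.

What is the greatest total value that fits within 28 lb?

Taking the top-ratio items first gives copper ingots + sapphire brooch + bronze mirror + ivory figurine for 1990 (28 lb).
Dropping bronze mirror and ivory figurine frees 13 lb; slotting in ancient tome (13 lb) lifts the total to 2016 at 28 lb.

2016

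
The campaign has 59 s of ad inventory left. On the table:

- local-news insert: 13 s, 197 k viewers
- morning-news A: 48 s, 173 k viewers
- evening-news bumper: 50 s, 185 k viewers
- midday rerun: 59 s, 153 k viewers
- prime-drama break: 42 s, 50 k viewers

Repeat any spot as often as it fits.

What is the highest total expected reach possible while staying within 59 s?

788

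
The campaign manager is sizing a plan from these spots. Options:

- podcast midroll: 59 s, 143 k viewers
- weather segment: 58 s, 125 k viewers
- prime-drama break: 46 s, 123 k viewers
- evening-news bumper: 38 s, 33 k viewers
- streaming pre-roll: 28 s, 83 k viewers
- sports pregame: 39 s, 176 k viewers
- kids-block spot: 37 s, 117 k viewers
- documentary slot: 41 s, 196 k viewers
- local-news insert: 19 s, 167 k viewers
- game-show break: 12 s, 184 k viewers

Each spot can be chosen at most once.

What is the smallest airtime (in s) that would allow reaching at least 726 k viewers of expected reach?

Need the lightest bundle worth ≥ 726.
streaming pre-roll + sports pregame + kids-block spot + local-news insert + game-show break: 727 expected reach at 135 s.
Any bundle with less than 135 s falls short of 726.

135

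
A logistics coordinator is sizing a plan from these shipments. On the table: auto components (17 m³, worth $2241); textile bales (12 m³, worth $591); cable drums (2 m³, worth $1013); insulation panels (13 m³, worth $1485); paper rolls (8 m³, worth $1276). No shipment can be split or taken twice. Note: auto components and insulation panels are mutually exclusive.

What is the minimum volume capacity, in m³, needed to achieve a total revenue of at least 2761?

Need the lightest bundle worth ≥ 2761.
auto components + cable drums reaches 3254 using 19 m³.
No combination under 19 m³ hits 2761.

19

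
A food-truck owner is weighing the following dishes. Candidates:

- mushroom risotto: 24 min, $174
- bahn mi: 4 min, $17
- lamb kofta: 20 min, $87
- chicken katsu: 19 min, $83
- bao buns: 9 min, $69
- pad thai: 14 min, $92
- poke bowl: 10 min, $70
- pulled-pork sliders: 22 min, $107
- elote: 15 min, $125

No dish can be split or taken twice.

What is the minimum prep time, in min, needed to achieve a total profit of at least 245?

34

Need the lightest bundle worth ≥ 245.
bao buns + poke bowl + elote reaches 264 using 34 min.
No combination under 34 min hits 245.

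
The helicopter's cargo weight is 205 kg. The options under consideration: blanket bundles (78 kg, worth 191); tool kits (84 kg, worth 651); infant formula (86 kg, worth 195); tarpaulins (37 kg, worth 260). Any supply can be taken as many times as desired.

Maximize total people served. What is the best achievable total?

1562

The ratio ordering already packs tightly: 2×tool kits + tarpaulins, 205 kg, 1562.
Every other selection either busts 205 kg or fails to beat 1562.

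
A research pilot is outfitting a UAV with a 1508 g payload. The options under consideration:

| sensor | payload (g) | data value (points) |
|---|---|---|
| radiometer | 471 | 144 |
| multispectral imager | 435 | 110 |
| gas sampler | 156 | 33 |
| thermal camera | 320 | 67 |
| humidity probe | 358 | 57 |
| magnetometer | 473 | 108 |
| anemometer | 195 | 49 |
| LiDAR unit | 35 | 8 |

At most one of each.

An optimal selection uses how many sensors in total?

Best achievable data value is 378.
radiometer + multispectral imager + thermal camera + anemometer + LiDAR unit hits 378 at 1456 g.
Every optimal selection uses 5 sensors.

5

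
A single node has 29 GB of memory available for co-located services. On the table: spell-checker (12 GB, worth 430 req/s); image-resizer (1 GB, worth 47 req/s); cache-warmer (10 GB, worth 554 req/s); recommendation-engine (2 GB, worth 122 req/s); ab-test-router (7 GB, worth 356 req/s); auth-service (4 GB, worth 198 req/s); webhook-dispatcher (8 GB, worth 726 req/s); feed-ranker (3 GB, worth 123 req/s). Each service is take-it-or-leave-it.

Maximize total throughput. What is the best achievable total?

1834

By throughput per GB: webhook-dispatcher 90.75, recommendation-engine 61.00, cache-warmer 55.40, ab-test-router 50.86 lead.
A density-first pass picks image-resizer + cache-warmer + recommendation-engine + ab-test-router + webhook-dispatcher — 1805 at 28 GB.
Dropping image-resizer and recommendation-engine frees 3 GB; slotting in auth-service (4 GB) lifts the total to 1834 at 29 GB.
The closest alternative, image-resizer + cache-warmer + ab-test-router + webhook-dispatcher + feed-ranker, reaches only 1806.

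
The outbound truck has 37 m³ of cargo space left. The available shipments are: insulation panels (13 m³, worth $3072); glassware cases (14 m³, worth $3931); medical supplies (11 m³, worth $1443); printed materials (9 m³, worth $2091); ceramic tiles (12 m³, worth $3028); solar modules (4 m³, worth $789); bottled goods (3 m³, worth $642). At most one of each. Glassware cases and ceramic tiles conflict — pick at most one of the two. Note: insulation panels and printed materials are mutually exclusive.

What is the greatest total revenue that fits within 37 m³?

Insulation panels + glassware cases + solar modules + bottled goods uses 34 of the 37 m³ and totals 8434.
Runner-up glassware cases + medical supplies + printed materials + bottled goods tops out at 8107.

8434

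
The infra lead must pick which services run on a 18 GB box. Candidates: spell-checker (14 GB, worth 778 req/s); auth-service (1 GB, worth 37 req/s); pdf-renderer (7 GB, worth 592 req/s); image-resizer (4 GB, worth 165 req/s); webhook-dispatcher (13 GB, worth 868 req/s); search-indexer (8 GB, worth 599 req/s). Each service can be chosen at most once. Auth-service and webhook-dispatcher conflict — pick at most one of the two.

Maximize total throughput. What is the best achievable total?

1228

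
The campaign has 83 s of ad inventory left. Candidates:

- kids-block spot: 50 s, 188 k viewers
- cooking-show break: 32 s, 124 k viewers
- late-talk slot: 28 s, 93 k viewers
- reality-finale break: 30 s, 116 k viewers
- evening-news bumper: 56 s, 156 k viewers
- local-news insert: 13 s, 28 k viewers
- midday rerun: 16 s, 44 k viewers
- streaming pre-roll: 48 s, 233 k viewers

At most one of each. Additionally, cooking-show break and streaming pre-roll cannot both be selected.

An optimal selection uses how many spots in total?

2

Optimal total is 349.
For example reality-finale break + streaming pre-roll achieves it, using 78 s.
Every optimal selection uses 2 spots.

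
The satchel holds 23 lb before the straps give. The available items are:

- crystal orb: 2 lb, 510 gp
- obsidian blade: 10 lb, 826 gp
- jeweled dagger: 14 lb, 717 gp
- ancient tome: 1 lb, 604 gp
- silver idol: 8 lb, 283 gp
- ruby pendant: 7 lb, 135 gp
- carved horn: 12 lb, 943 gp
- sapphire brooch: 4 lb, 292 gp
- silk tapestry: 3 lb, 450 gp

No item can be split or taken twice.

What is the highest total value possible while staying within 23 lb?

Ranking by ratio (value/lb): ancient tome 604.00, crystal orb 255.00, silk tapestry 150.00, obsidian blade 82.60.
Taking the top-ratio items first gives crystal orb + obsidian blade + ancient tome + sapphire brooch + silk tapestry for 2682 (20 lb).
Replace obsidian blade with carved horn: the trade gains 117 net, giving 2799 at 22 lb.

2799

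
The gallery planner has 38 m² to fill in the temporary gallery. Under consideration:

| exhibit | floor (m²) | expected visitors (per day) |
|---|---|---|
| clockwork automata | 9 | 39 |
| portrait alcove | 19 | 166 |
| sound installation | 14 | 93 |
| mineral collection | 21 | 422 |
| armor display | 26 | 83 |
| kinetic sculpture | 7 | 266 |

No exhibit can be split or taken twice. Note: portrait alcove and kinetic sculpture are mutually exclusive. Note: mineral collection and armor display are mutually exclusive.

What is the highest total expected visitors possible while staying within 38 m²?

Best packing: clockwork automata + mineral collection + kinetic sculpture — 37 m², 727 total.
Next best is mineral collection + kinetic sculpture at 688 (28 m²) — short by 39.

727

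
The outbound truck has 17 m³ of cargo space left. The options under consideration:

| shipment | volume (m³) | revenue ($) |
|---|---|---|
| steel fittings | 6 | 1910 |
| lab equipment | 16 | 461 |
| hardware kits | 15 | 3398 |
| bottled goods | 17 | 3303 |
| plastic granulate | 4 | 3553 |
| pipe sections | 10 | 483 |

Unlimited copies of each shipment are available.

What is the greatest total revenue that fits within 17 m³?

14212

Density check — plastic granulate 888.25, steel fittings 318.33, hardware kits 226.53 are the best per m³.
Best packing: 4×plastic granulate — 16 m³, 14212 total.
The spare 1 m³ is too small for any remaining shipment, and no exchange beats 14212.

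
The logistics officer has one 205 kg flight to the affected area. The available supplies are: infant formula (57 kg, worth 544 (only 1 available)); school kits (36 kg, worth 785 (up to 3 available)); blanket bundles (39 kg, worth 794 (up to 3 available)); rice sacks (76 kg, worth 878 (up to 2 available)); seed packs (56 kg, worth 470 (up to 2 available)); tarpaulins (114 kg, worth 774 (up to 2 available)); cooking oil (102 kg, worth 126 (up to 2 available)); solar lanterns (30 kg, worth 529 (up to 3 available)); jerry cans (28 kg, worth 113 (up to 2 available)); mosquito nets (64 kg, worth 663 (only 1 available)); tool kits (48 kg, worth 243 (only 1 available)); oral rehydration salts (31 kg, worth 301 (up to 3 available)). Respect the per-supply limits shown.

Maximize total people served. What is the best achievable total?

3960

A density-first pass picks 3×school kits + 2×blanket bundles — 3943 at 186 kg.
Replace 2×school kits with 3×solar lanterns: the trade gains 17 net, giving 3960 at 204 kg.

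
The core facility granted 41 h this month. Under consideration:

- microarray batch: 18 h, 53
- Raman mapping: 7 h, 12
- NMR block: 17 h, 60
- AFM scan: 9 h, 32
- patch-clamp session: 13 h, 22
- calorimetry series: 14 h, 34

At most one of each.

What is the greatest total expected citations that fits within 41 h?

126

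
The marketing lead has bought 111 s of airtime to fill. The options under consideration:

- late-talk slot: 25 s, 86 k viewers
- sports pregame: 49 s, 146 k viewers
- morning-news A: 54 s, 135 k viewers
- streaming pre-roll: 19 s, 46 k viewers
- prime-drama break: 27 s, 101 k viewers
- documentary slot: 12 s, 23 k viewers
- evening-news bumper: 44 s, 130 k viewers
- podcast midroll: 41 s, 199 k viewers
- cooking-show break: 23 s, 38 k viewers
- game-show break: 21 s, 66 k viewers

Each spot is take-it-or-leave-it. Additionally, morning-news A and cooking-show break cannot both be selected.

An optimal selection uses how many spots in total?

The maximum expected reach within 111 s is 415.
One optimal bundle: late-talk slot + evening-news bumper + podcast midroll (110 s).
All optima have 3 spots.

3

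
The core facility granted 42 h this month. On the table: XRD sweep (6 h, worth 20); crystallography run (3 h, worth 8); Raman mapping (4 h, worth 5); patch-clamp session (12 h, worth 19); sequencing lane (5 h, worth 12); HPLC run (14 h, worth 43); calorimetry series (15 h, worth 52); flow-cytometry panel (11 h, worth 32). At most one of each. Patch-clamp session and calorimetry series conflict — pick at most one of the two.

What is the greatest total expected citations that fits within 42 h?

128

By expected citations per h: calorimetry series 3.47, XRD sweep 3.33, HPLC run 3.07 lead.
Best packing: XRD sweep + crystallography run + Raman mapping + HPLC run + calorimetry series — 42 h, 128 total.
That's the maximum — no feasible swap from here does better than 128.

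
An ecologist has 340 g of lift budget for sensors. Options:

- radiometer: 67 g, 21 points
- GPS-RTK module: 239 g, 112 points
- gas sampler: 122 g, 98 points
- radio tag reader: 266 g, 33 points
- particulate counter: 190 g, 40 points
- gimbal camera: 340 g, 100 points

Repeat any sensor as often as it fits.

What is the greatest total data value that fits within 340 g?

The ratio ordering already packs tightly: radiometer + 2×gas sampler, 311 g, 217.

217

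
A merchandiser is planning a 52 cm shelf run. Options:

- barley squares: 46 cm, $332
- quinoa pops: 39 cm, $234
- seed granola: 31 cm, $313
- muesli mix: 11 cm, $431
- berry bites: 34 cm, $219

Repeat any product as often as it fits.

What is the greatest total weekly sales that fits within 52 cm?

1724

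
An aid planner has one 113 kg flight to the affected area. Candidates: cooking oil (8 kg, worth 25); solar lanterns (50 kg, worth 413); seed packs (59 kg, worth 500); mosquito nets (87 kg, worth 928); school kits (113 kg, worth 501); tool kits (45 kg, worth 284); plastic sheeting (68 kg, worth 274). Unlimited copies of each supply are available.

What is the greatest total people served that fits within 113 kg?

1003

Best packing: 3×cooking oil + mosquito nets — 111 kg, 1003 total.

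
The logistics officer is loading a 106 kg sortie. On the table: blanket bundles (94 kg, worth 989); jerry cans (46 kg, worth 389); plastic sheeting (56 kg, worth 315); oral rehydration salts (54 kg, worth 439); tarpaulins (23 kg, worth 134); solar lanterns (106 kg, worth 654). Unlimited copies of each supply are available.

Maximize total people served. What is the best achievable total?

989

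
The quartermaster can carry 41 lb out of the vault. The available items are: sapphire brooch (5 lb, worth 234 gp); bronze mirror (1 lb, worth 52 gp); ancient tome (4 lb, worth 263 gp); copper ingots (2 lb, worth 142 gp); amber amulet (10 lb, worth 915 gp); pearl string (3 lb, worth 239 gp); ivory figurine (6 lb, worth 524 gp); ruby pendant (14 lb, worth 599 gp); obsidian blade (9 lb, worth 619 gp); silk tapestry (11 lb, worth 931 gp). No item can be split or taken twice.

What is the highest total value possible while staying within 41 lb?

Copper ingots + amber amulet + pearl string + ivory figurine + obsidian blade + silk tapestry uses 41 of the 41 lb and totals 3370.
The closest alternative, bronze mirror + ancient tome + amber amulet + ivory figurine + obsidian blade + silk tapestry, reaches only 3304.

3370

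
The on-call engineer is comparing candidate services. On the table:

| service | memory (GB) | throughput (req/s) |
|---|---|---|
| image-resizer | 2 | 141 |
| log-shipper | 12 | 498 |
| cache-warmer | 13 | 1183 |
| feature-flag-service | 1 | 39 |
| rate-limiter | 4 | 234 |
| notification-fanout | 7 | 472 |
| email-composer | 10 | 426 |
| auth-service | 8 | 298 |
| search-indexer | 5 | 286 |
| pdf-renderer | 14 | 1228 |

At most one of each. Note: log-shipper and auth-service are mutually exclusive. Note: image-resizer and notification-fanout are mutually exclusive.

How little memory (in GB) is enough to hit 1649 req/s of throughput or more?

20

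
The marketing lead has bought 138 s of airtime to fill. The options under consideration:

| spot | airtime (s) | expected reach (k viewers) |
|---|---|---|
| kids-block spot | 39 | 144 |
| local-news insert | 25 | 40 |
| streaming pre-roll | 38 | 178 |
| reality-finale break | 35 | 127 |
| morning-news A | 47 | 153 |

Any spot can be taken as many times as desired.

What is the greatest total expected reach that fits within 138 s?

3×streaming pre-roll uses 114 of the 138 s and totals 534.
No other feasible combination exceeds 534.

534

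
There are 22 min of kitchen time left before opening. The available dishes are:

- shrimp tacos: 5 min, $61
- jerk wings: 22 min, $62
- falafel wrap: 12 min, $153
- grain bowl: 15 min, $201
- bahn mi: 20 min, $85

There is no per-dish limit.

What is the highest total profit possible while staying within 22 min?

275

Taking the top-ratio dishes first gives shrimp tacos + grain bowl for 262 (20 min).
Dropping grain bowl frees 15 min; slotting in shrimp tacos + falafel wrap (17 min) lifts the total to 275 at 22 min.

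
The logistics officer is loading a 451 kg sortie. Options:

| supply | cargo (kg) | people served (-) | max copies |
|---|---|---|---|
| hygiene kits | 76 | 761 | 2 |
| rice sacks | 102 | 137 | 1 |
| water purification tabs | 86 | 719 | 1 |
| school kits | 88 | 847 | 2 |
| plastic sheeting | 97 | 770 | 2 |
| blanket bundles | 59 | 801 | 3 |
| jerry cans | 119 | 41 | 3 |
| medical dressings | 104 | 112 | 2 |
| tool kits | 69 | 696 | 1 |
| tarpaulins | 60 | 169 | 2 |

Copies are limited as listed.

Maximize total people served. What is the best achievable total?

4867

Filling by ratio: 2×hygiene kits + 3×blanket bundles + tool kits for 4621, with 53 kg left unused.
Replace 2×hygiene kits and tool kits with 2×school kits + plastic sheeting: the trade gains 246 net, giving 4867 at 450 kg.
No other feasible combination exceeds 4867.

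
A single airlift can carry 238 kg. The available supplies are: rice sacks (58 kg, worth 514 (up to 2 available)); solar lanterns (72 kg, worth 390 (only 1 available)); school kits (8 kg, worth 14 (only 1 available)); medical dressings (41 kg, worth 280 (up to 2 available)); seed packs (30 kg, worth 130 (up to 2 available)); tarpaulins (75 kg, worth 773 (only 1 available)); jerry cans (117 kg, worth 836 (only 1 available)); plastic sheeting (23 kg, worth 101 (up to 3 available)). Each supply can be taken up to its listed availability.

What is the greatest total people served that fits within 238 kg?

Taking 2×rice sacks + medical dressings + tarpaulins: 232 kg used, 2081 in people served.
The spare 6 kg is too small for any remaining supply, and no exchange beats 2081.

2081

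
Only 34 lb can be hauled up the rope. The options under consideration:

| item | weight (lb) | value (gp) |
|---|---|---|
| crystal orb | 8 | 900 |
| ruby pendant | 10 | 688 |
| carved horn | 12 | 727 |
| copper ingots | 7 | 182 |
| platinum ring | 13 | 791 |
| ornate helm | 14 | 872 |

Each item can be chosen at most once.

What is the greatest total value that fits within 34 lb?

2499

By value per lb: crystal orb 112.50, ruby pendant 68.80, ornate helm 62.29 lead.
The ratio heuristic lands on crystal orb + ruby pendant + ornate helm (2460) but leaves 2 lb idle.
The 10 lb tied up in ruby pendant is better spent on carved horn — total rises to 2499 (34 lb).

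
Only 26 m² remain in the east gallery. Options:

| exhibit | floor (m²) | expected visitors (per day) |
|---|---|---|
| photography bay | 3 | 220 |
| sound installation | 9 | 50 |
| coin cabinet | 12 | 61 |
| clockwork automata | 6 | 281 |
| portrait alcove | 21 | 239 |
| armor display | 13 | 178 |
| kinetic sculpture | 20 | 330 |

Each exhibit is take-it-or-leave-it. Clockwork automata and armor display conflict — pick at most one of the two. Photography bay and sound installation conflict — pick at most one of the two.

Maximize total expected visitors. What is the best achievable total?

611

Ranking by ratio (expected visitors/m²): photography bay 73.33, clockwork automata 46.83, kinetic sculpture 16.50, armor display 13.69.
Best packing: clockwork automata + kinetic sculpture — 26 m², 611 total.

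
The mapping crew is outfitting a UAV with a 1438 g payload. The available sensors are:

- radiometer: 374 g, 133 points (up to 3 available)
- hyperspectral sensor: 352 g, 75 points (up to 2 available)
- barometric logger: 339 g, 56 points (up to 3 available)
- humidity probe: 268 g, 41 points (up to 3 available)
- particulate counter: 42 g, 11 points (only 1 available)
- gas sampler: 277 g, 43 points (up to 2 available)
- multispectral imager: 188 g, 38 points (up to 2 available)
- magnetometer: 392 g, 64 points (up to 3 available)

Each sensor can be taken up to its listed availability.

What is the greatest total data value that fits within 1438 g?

451

Filling by ratio: 3×radiometer + particulate counter + multispectral imager for 448, with 86 g left unused.
Dropping multispectral imager frees 188 g; slotting in humidity probe (268 g) lifts the total to 451 at 1432 g.
No other feasible combination exceeds 451.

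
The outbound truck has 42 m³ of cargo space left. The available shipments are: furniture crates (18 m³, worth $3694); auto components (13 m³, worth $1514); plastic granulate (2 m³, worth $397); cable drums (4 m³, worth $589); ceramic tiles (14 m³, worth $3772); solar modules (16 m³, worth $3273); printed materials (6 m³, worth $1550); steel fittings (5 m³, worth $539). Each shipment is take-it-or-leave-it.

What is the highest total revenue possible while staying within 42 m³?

9605

Filling by ratio: furniture crates + plastic granulate + ceramic tiles + printed materials for 9413, with 2 m³ left unused.
Replace plastic granulate with cable drums: the trade gains 192 net, giving 9605 at 42 m³.
Runner-up plastic granulate + cable drums + ceramic tiles + solar modules + printed materials tops out at 9581.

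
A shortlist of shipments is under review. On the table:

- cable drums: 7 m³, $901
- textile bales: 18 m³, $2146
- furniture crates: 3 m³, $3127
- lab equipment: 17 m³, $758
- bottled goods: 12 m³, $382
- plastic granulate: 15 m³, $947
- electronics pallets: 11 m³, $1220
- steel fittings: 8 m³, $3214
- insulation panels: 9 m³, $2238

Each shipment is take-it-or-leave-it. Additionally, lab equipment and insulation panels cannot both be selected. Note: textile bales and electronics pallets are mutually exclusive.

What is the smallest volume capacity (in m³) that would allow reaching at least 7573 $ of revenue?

20

Minimise m³ subject to total revenue ≥ 7573.
furniture crates + steel fittings + insulation panels reaches 8579 using 20 m³.
Below 20 m³ the best achievable stays under 7573.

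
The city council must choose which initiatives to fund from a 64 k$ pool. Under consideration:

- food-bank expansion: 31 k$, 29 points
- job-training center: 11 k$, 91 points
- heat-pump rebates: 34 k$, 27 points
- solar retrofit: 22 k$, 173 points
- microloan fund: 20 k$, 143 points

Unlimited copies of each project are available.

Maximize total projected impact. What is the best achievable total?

507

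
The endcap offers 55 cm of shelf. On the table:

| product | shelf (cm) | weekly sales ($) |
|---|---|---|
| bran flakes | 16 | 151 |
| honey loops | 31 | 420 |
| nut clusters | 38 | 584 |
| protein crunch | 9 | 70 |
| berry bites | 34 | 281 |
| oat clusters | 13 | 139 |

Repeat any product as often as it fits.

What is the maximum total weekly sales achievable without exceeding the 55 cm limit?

735

By weekly sales per cm: nut clusters 15.37, honey loops 13.55, oat clusters 10.69, bran flakes 9.44 lead.
A density-first pass picks nut clusters + oat clusters — 723 at 51 cm.
Replace oat clusters with bran flakes: the trade gains 12 net, giving 735 at 54 cm.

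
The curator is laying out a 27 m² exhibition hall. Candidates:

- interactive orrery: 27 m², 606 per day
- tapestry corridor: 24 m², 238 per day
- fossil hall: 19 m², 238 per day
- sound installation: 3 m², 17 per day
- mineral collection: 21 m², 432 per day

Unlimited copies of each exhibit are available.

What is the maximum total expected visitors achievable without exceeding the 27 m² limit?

Interactive orrery uses 27 of the 27 m² and totals 606.
That's the maximum — no swap from here does better than 606.

606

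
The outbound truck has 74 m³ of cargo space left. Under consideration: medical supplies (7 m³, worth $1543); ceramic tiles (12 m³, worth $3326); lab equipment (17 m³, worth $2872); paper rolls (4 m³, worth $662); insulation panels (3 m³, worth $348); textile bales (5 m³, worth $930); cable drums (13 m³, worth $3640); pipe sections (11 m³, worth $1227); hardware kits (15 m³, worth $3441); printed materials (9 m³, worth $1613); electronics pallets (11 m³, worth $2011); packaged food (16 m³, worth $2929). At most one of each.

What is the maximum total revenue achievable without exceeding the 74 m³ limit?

16890

The ratio heuristic lands on medical supplies + ceramic tiles + paper rolls + textile bales + cable drums + hardware kits + packaged food (16471) but leaves 2 m³ idle.
Dropping paper rolls and textile bales frees 9 m³; slotting in electronics pallets (11 m³) lifts the total to 16890 at 74 m³.
The closest alternative, medical supplies + ceramic tiles + paper rolls + insulation panels + cable drums + hardware kits + printed materials + electronics pallets, reaches only 16584.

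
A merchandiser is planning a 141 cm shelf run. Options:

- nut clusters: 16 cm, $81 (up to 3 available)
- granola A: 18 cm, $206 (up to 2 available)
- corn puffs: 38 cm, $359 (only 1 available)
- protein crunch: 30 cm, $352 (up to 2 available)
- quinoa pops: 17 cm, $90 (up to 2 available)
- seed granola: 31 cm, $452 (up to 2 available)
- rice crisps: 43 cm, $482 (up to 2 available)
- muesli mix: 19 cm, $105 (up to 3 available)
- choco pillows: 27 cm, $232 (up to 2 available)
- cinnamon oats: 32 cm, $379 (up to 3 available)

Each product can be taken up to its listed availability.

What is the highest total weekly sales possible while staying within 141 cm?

1814

Ranking by ratio (weekly sales/cm): seed granola 14.58, cinnamon oats 11.84, protein crunch 11.73, granola A 11.44.
Greedy by ratio would take 2×seed granola + 2×cinnamon oats: 126 cm used, total 1662.
The 64 cm tied up in 2×cinnamon oats is better spent on granola A + 2×protein crunch — total rises to 1814 (140 cm).
That's the maximum — no swap from here does better than 1814.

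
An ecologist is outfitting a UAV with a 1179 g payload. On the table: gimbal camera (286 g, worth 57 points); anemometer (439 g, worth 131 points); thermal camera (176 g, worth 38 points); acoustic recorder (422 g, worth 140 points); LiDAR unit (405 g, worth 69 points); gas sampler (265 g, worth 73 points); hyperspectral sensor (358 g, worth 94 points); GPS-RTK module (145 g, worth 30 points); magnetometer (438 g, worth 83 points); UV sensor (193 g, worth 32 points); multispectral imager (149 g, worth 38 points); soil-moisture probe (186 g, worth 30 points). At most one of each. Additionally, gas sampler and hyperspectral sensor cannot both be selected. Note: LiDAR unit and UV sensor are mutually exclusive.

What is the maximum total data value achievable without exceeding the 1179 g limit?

344

Anemometer + acoustic recorder + gas sampler uses 1126 of the 1179 g and totals 344.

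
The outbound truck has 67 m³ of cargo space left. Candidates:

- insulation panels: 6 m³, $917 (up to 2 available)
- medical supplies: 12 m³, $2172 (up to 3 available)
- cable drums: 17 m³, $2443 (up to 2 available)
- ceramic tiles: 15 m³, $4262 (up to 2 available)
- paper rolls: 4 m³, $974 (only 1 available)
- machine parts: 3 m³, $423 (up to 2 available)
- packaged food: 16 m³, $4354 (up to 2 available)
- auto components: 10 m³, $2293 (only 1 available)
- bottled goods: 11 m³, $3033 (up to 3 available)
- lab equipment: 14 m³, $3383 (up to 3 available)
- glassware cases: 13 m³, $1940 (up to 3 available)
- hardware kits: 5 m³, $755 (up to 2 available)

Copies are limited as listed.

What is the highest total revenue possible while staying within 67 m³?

Best packing: 2×ceramic tiles + paper rolls + 3×bottled goods — 67 m³, 18597 total.

18597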